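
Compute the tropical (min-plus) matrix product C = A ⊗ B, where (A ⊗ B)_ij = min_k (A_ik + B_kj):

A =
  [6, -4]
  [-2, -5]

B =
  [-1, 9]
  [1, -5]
A ⊗ B =
  [-3, -9]
  [-4, -10]

Apply the min-plus product entry-by-entry:
  C[0][0] = min over k of (A[0][0] + B[0][0] = 6 + -1 = 5, A[0][1] + B[1][0] = -4 + 1 = -3) = -3 (attained at k = 1)
  C[0][1] = min over k of (A[0][0] + B[0][1] = 6 + 9 = 15, A[0][1] + B[1][1] = -4 + -5 = -9) = -9 (attained at k = 1)
  C[1][0] = min over k of (A[1][0] + B[0][0] = -2 + -1 = -3, A[1][1] + B[1][0] = -5 + 1 = -4) = -4 (attained at k = 1)
  C[1][1] = min over k of (A[1][0] + B[0][1] = -2 + 9 = 7, A[1][1] + B[1][1] = -5 + -5 = -10) = -10 (attained at k = 1)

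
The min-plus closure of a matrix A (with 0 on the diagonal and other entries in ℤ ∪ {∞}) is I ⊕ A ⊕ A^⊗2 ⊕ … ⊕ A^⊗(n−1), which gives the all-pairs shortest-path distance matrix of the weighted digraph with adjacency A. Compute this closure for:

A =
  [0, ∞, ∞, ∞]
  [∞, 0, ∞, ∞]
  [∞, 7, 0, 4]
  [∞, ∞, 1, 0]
Closure =
  [0, ∞, ∞, ∞]
  [∞, 0, ∞, ∞]
  [∞, 7, 0, 4]
  [∞, 8, 1, 0]

This is the Floyd-Warshall all-pairs shortest-path computation. For each intermediate vertex k = 0, 1, …, 3, update dist[i][j] ← min(dist[i][j], dist[i][k] + dist[k][j]). The final matrix gives, for each (i, j), the minimum total weight of any directed path from i to j (possibly empty when i = j).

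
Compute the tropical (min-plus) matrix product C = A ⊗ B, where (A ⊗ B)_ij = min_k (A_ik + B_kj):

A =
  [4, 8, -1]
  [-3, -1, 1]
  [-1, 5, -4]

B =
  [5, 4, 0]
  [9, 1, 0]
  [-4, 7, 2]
A ⊗ B =
  [-5, 6, 1]
  [-3, 0, -3]
  [-8, 3, -2]

Apply the min-plus product entry-by-entry:
  C[0][0] = min over k of (A[0][0] + B[0][0] = 4 + 5 = 9, A[0][1] + B[1][0] = 8 + 9 = 17, A[0][2] + B[2][0] = -1 + -4 = -5) = -5 (attained at k = 2)
  C[0][1] = min over k of (A[0][0] + B[0][1] = 4 + 4 = 8, A[0][1] + B[1][1] = 8 + 1 = 9, A[0][2] + B[2][1] = -1 + 7 = 6) = 6 (attained at k = 2)
  C[0][2] = min over k of (A[0][0] + B[0][2] = 4 + 0 = 4, A[0][1] + B[1][2] = 8 + 0 = 8, A[0][2] + B[2][2] = -1 + 2 = 1) = 1 (attained at k = 2)
  C[1][0] = min over k of (A[1][0] + B[0][0] = -3 + 5 = 2, A[1][1] + B[1][0] = -1 + 9 = 8, A[1][2] + B[2][0] = 1 + -4 = -3) = -3 (attained at k = 2)
  C[1][1] = min over k of (A[1][0] + B[0][1] = -3 + 4 = 1, A[1][1] + B[1][1] = -1 + 1 = 0, A[1][2] + B[2][1] = 1 + 7 = 8) = 0 (attained at k = 1)
  C[1][2] = min over k of (A[1][0] + B[0][2] = -3 + 0 = -3, A[1][1] + B[1][2] = -1 + 0 = -1, A[1][2] + B[2][2] = 1 + 2 = 3) = -3 (attained at k = 0)
  C[2][0] = min over k of (A[2][0] + B[0][0] = -1 + 5 = 4, A[2][1] + B[1][0] = 5 + 9 = 14, A[2][2] + B[2][0] = -4 + -4 = -8) = -8 (attained at k = 2)
  C[2][1] = min over k of (A[2][0] + B[0][1] = -1 + 4 = 3, A[2][1] + B[1][1] = 5 + 1 = 6, A[2][2] + B[2][1] = -4 + 7 = 3) = 3 (attained at k = 0)
  C[2][2] = min over k of (A[2][0] + B[0][2] = -1 + 0 = -1, A[2][1] + B[1][2] = 5 + 0 = 5, A[2][2] + B[2][2] = -4 + 2 = -2) = -2 (attained at k = 2)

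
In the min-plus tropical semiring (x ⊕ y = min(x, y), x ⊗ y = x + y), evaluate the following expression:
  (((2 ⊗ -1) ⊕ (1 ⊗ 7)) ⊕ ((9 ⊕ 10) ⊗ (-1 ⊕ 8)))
(((2 ⊗ -1) ⊕ (1 ⊗ 7)) ⊕ ((9 ⊕ 10) ⊗ (-1 ⊕ 8))) = 1

Expand innermost to outermost. Recall ⊕ takes the minimum of its arguments and ⊗ takes their sum. Working out the expression (((2 ⊗ -1) ⊕ (1 ⊗ 7)) ⊕ ((9 ⊕ 10) ⊗ (-1 ⊕ 8))) gives 1.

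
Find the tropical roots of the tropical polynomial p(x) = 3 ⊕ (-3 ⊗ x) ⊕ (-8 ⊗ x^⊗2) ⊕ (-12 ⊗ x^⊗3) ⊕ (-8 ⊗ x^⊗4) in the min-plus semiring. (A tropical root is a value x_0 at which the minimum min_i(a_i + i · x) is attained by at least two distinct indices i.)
Roots: {-4, 4, 5, 6}

Each tropical root is a break point of the lower envelope of the lines y = a_i + i · x (there are 5 lines, with slopes 0, 1, ..., 4). Only the lines that attain the minimum somewhere contribute to roots; other lines are dominated. Here the surviving (envelope) indices are i = 4, i = 3, i = 2, i = 1, i = 0.
Intersections between consecutive envelope lines give the roots: for adjacent envelope indices i < j the intersection is x = (a_i − a_j) / (j − i). Reading off the sorted break points: {-4, 4, 5, 6}.
Verification: at each break x_0, at least two indices attain the minimum of min_i(a_i + i · x_0).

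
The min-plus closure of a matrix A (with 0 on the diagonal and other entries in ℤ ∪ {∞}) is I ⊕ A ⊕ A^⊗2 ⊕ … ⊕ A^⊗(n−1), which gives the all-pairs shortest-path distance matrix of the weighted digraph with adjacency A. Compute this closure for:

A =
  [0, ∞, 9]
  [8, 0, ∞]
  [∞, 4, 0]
Closure =
  [0, 13, 9]
  [8, 0, 17]
  [12, 4, 0]

This is the Floyd-Warshall all-pairs shortest-path computation. For each intermediate vertex k = 0, 1, …, 2, update dist[i][j] ← min(dist[i][j], dist[i][k] + dist[k][j]). The final matrix gives, for each (i, j), the minimum total weight of any directed path from i to j (possibly empty when i = j).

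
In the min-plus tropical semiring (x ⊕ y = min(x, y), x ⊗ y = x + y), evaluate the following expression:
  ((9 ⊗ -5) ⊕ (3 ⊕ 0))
((9 ⊗ -5) ⊕ (3 ⊕ 0)) = 0

Expand innermost to outermost. Recall ⊕ takes the minimum of its arguments and ⊗ takes their sum. Working out the expression ((9 ⊗ -5) ⊕ (3 ⊕ 0)) gives 0.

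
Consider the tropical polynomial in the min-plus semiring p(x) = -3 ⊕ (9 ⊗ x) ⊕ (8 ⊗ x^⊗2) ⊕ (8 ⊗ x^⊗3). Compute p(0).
p(0) = -3

A tropical monomial a ⊗ x^⊗i evaluates to a + i · x. Evaluating each term at x = 0:
  Term 0 contributes -3 + 0 · 0 = -3
  Term 1 contributes 9 + 1 · 0 = 9
  Term 2 contributes 8 + 2 · 0 = 8
  Term 3 contributes 8 + 3 · 0 = 8
p(0) = ⊕ of these = min[-3, 9, 8, 8] = -3.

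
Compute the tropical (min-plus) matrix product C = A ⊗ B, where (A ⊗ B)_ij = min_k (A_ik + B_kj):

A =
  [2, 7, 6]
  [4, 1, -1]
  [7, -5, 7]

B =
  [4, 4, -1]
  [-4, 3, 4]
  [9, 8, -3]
A ⊗ B =
  [3, 6, 1]
  [-3, 4, -4]
  [-9, -2, -1]

Apply the min-plus product entry-by-entry:
  C[0][0] = min over k of (A[0][0] + B[0][0] = 2 + 4 = 6, A[0][1] + B[1][0] = 7 + -4 = 3, A[0][2] + B[2][0] = 6 + 9 = 15) = 3 (attained at k = 1)
  C[0][1] = min over k of (A[0][0] + B[0][1] = 2 + 4 = 6, A[0][1] + B[1][1] = 7 + 3 = 10, A[0][2] + B[2][1] = 6 + 8 = 14) = 6 (attained at k = 0)
  C[0][2] = min over k of (A[0][0] + B[0][2] = 2 + -1 = 1, A[0][1] + B[1][2] = 7 + 4 = 11, A[0][2] + B[2][2] = 6 + -3 = 3) = 1 (attained at k = 0)
  C[1][0] = min over k of (A[1][0] + B[0][0] = 4 + 4 = 8, A[1][1] + B[1][0] = 1 + -4 = -3, A[1][2] + B[2][0] = -1 + 9 = 8) = -3 (attained at k = 1)
  C[1][1] = min over k of (A[1][0] + B[0][1] = 4 + 4 = 8, A[1][1] + B[1][1] = 1 + 3 = 4, A[1][2] + B[2][1] = -1 + 8 = 7) = 4 (attained at k = 1)
  C[1][2] = min over k of (A[1][0] + B[0][2] = 4 + -1 = 3, A[1][1] + B[1][2] = 1 + 4 = 5, A[1][2] + B[2][2] = -1 + -3 = -4) = -4 (attained at k = 2)
  C[2][0] = min over k of (A[2][0] + B[0][0] = 7 + 4 = 11, A[2][1] + B[1][0] = -5 + -4 = -9, A[2][2] + B[2][0] = 7 + 9 = 16) = -9 (attained at k = 1)
  C[2][1] = min over k of (A[2][0] + B[0][1] = 7 + 4 = 11, A[2][1] + B[1][1] = -5 + 3 = -2, A[2][2] + B[2][1] = 7 + 8 = 15) = -2 (attained at k = 1)
  C[2][2] = min over k of (A[2][0] + B[0][2] = 7 + -1 = 6, A[2][1] + B[1][2] = -5 + 4 = -1, A[2][2] + B[2][2] = 7 + -3 = 4) = -1 (attained at k = 1)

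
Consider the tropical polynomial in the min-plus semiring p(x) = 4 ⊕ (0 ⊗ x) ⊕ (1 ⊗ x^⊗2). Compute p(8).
p(8) = 4

A tropical monomial a ⊗ x^⊗i evaluates to a + i · x. Evaluating each term at x = 8:
  Term 0 contributes 4 + 0 · 8 = 4
  Term 1 contributes 0 + 1 · 8 = 8
  Term 2 contributes 1 + 2 · 8 = 17
p(8) = ⊕ of these = min[4, 8, 17] = 4.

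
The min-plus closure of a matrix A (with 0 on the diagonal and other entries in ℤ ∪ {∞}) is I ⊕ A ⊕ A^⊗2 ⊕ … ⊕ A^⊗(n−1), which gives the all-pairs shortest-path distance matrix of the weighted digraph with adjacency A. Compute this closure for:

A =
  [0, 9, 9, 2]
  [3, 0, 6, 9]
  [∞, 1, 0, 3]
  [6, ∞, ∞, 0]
Closure =
  [0, 9, 9, 2]
  [3, 0, 6, 5]
  [4, 1, 0, 3]
  [6, 15, 15, 0]

This is the Floyd-Warshall all-pairs shortest-path computation. For each intermediate vertex k = 0, 1, …, 3, update dist[i][j] ← min(dist[i][j], dist[i][k] + dist[k][j]). The final matrix gives, for each (i, j), the minimum total weight of any directed path from i to j (possibly empty when i = j).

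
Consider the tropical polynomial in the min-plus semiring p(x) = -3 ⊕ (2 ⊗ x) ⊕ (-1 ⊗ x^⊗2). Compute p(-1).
p(-1) = -3

A tropical monomial a ⊗ x^⊗i evaluates to a + i · x. Evaluating each term at x = -1:
  Term 0 contributes -3 + 0 · -1 = -3
  Term 1 contributes 2 + 1 · -1 = 1
  Term 2 contributes -1 + 2 · -1 = -3
p(-1) = ⊕ of these = min[-3, 1, -3] = -3.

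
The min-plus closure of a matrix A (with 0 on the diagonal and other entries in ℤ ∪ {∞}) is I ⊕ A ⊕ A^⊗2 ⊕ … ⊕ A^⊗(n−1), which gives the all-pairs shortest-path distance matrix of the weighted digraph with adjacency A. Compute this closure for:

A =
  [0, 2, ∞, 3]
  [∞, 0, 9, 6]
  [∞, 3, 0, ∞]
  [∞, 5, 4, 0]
Closure =
  [0, 2, 7, 3]
  [∞, 0, 9, 6]
  [∞, 3, 0, 9]
  [∞, 5, 4, 0]

This is the Floyd-Warshall all-pairs shortest-path computation. For each intermediate vertex k = 0, 1, …, 3, update dist[i][j] ← min(dist[i][j], dist[i][k] + dist[k][j]). The final matrix gives, for each (i, j), the minimum total weight of any directed path from i to j (possibly empty when i = j).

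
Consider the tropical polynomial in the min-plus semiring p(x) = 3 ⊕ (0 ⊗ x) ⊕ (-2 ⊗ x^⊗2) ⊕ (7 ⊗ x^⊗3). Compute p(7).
p(7) = 3

A tropical monomial a ⊗ x^⊗i evaluates to a + i · x. Evaluating each term at x = 7:
  Term 0 contributes 3 + 0 · 7 = 3
  Term 1 contributes 0 + 1 · 7 = 7
  Term 2 contributes -2 + 2 · 7 = 12
  Term 3 contributes 7 + 3 · 7 = 28
p(7) = ⊕ of these = min[3, 7, 12, 28] = 3.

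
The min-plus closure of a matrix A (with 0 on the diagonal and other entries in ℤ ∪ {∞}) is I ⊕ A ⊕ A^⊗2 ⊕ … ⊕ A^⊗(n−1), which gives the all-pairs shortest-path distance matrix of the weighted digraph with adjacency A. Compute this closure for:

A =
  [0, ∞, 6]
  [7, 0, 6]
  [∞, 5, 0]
Closure =
  [0, 11, 6]
  [7, 0, 6]
  [12, 5, 0]

This is the Floyd-Warshall all-pairs shortest-path computation. For each intermediate vertex k = 0, 1, …, 2, update dist[i][j] ← min(dist[i][j], dist[i][k] + dist[k][j]). The final matrix gives, for each (i, j), the minimum total weight of any directed path from i to j (possibly empty when i = j).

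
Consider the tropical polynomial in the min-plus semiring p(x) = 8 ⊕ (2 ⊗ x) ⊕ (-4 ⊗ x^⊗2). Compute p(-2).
p(-2) = -8

A tropical monomial a ⊗ x^⊗i evaluates to a + i · x. Evaluating each term at x = -2:
  Term 0 contributes 8 + 0 · -2 = 8
  Term 1 contributes 2 + 1 · -2 = 0
  Term 2 contributes -4 + 2 · -2 = -8
p(-2) = ⊕ of these = min[8, 0, -8] = -8.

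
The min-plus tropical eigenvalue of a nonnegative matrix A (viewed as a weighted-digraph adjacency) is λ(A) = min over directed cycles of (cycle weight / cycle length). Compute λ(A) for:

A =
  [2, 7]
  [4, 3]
λ(A) = 2

Enumerate directed cycles and compute their means (weight / length). Sample:
  cycle 0 → 0: weight = 2, length = 1, mean = 2/1 ≈ 2.000
  cycle 1 → 1: weight = 3, length = 1, mean = 3/1 ≈ 3.000
  cycle 0 → 1 → 0: weight = 11, length = 2, mean = 11/2 ≈ 5.500
  cycle 1 → 0 → 1: weight = 11, length = 2, mean = 11/2 ≈ 5.500
Minimum mean = 2.000, attained e.g. along the cycle 0 → 0 with weight 2 and length 1. So λ(A) = 2/1 = 2.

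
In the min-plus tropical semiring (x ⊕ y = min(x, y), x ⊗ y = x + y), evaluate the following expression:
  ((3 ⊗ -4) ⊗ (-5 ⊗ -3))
((3 ⊗ -4) ⊗ (-5 ⊗ -3)) = -9

Expand innermost to outermost. Recall ⊕ takes the minimum of its arguments and ⊗ takes their sum. Working out the expression ((3 ⊗ -4) ⊗ (-5 ⊗ -3)) gives -9.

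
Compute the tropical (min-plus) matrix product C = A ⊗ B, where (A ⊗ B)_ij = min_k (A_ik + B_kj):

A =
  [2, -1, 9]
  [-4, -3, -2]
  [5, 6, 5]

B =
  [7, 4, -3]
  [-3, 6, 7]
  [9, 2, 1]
A ⊗ B =
  [-4, 5, -1]
  [-6, 0, -7]
  [3, 7, 2]

Apply the min-plus product entry-by-entry:
  C[0][0] = min over k of (A[0][0] + B[0][0] = 2 + 7 = 9, A[0][1] + B[1][0] = -1 + -3 = -4, A[0][2] + B[2][0] = 9 + 9 = 18) = -4 (attained at k = 1)
  C[0][1] = min over k of (A[0][0] + B[0][1] = 2 + 4 = 6, A[0][1] + B[1][1] = -1 + 6 = 5, A[0][2] + B[2][1] = 9 + 2 = 11) = 5 (attained at k = 1)
  C[0][2] = min over k of (A[0][0] + B[0][2] = 2 + -3 = -1, A[0][1] + B[1][2] = -1 + 7 = 6, A[0][2] + B[2][2] = 9 + 1 = 10) = -1 (attained at k = 0)
  C[1][0] = min over k of (A[1][0] + B[0][0] = -4 + 7 = 3, A[1][1] + B[1][0] = -3 + -3 = -6, A[1][2] + B[2][0] = -2 + 9 = 7) = -6 (attained at k = 1)
  C[1][1] = min over k of (A[1][0] + B[0][1] = -4 + 4 = 0, A[1][1] + B[1][1] = -3 + 6 = 3, A[1][2] + B[2][1] = -2 + 2 = 0) = 0 (attained at k = 0)
  C[1][2] = min over k of (A[1][0] + B[0][2] = -4 + -3 = -7, A[1][1] + B[1][2] = -3 + 7 = 4, A[1][2] + B[2][2] = -2 + 1 = -1) = -7 (attained at k = 0)
  C[2][0] = min over k of (A[2][0] + B[0][0] = 5 + 7 = 12, A[2][1] + B[1][0] = 6 + -3 = 3, A[2][2] + B[2][0] = 5 + 9 = 14) = 3 (attained at k = 1)
  C[2][1] = min over k of (A[2][0] + B[0][1] = 5 + 4 = 9, A[2][1] + B[1][1] = 6 + 6 = 12, A[2][2] + B[2][1] = 5 + 2 = 7) = 7 (attained at k = 2)
  C[2][2] = min over k of (A[2][0] + B[0][2] = 5 + -3 = 2, A[2][1] + B[1][2] = 6 + 7 = 13, A[2][2] + B[2][2] = 5 + 1 = 6) = 2 (attained at k = 0)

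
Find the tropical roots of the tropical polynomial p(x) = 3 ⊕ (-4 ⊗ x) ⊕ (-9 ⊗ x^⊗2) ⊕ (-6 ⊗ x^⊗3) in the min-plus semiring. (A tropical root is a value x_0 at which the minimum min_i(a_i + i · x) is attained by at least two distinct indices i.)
Roots: {-3, 5, 7}

Each tropical root is a break point of the lower envelope of the lines y = a_i + i · x (there are 4 lines, with slopes 0, 1, ..., 3). Only the lines that attain the minimum somewhere contribute to roots; other lines are dominated. Here the surviving (envelope) indices are i = 3, i = 2, i = 1, i = 0.
Intersections between consecutive envelope lines give the roots: for adjacent envelope indices i < j the intersection is x = (a_i − a_j) / (j − i). Reading off the sorted break points: {-3, 5, 7}.
Verification: at each break x_0, at least two indices attain the minimum of min_i(a_i + i · x_0).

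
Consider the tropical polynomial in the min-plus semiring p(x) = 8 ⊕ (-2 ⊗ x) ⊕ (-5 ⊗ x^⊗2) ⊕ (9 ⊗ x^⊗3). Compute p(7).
p(7) = 5

A tropical monomial a ⊗ x^⊗i evaluates to a + i · x. Evaluating each term at x = 7:
  Term 0 contributes 8 + 0 · 7 = 8
  Term 1 contributes -2 + 1 · 7 = 5
  Term 2 contributes -5 + 2 · 7 = 9
  Term 3 contributes 9 + 3 · 7 = 30
p(7) = ⊕ of these = min[8, 5, 9, 30] = 5.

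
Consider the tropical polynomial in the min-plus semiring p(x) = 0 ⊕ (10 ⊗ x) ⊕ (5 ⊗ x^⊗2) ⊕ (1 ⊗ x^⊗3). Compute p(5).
p(5) = 0

A tropical monomial a ⊗ x^⊗i evaluates to a + i · x. Evaluating each term at x = 5:
  Term 0 contributes 0 + 0 · 5 = 0
  Term 1 contributes 10 + 1 · 5 = 15
  Term 2 contributes 5 + 2 · 5 = 15
  Term 3 contributes 1 + 3 · 5 = 16
p(5) = ⊕ of these = min[0, 15, 15, 16] = 0.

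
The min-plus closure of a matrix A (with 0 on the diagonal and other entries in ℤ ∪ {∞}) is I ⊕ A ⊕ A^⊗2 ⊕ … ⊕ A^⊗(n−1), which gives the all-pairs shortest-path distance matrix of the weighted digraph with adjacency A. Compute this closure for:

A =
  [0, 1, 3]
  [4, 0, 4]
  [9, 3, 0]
Closure =
  [0, 1, 3]
  [4, 0, 4]
  [7, 3, 0]

This is the Floyd-Warshall all-pairs shortest-path computation. For each intermediate vertex k = 0, 1, …, 2, update dist[i][j] ← min(dist[i][j], dist[i][k] + dist[k][j]). The final matrix gives, for each (i, j), the minimum total weight of any directed path from i to j (possibly empty when i = j).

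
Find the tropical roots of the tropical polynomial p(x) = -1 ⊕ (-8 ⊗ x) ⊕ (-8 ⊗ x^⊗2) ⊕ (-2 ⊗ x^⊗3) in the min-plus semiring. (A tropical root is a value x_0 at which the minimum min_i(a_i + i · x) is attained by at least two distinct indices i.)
Roots: {-6, 0, 7}

Each tropical root is a break point of the lower envelope of the lines y = a_i + i · x (there are 4 lines, with slopes 0, 1, ..., 3). Only the lines that attain the minimum somewhere contribute to roots; other lines are dominated. Here the surviving (envelope) indices are i = 3, i = 2, i = 1, i = 0.
Intersections between consecutive envelope lines give the roots: for adjacent envelope indices i < j the intersection is x = (a_i − a_j) / (j − i). Reading off the sorted break points: {-6, 0, 7}.
Verification: at each break x_0, at least two indices attain the minimum of min_i(a_i + i · x_0).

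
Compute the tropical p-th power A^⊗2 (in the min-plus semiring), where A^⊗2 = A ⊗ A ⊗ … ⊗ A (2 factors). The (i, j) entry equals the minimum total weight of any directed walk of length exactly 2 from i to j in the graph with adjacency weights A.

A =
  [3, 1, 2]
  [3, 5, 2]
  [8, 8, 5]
A^⊗2 =
  [4, 4, 3]
  [6, 4, 5]
  [11, 9, 10]

Each entry (A^⊗2)_ij equals the minimum over all length-2 walks i = v_0 → v_1 → … → v_2 = j of Σ_t A[v_t][v_{t+1}]. For example, for (i, j) = (0, 2) we minimise over 3 possible intermediate vertex sequences; the minimum is 3, attained along the walk 0 → 1 → 2.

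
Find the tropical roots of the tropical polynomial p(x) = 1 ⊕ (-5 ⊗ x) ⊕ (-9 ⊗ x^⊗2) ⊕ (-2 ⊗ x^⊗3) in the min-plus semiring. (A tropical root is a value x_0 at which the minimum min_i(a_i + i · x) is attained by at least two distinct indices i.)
Roots: {-7, 4, 6}

Each tropical root is a break point of the lower envelope of the lines y = a_i + i · x (there are 4 lines, with slopes 0, 1, ..., 3). Only the lines that attain the minimum somewhere contribute to roots; other lines are dominated. Here the surviving (envelope) indices are i = 3, i = 2, i = 1, i = 0.
Intersections between consecutive envelope lines give the roots: for adjacent envelope indices i < j the intersection is x = (a_i − a_j) / (j − i). Reading off the sorted break points: {-7, 4, 6}.
Verification: at each break x_0, at least two indices attain the minimum of min_i(a_i + i · x_0).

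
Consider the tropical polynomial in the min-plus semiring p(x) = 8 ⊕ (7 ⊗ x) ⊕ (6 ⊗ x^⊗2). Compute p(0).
p(0) = 6

A tropical monomial a ⊗ x^⊗i evaluates to a + i · x. Evaluating each term at x = 0:
  Term 0 contributes 8 + 0 · 0 = 8
  Term 1 contributes 7 + 1 · 0 = 7
  Term 2 contributes 6 + 2 · 0 = 6
p(0) = ⊕ of these = min[8, 7, 6] = 6.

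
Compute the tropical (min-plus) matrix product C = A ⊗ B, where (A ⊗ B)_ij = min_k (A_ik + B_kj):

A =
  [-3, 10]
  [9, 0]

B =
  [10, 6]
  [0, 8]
A ⊗ B =
  [7, 3]
  [0, 8]

Apply the min-plus product entry-by-entry:
  C[0][0] = min over k of (A[0][0] + B[0][0] = -3 + 10 = 7, A[0][1] + B[1][0] = 10 + 0 = 10) = 7 (attained at k = 0)
  C[0][1] = min over k of (A[0][0] + B[0][1] = -3 + 6 = 3, A[0][1] + B[1][1] = 10 + 8 = 18) = 3 (attained at k = 0)
  C[1][0] = min over k of (A[1][0] + B[0][0] = 9 + 10 = 19, A[1][1] + B[1][0] = 0 + 0 = 0) = 0 (attained at k = 1)
  C[1][1] = min over k of (A[1][0] + B[0][1] = 9 + 6 = 15, A[1][1] + B[1][1] = 0 + 8 = 8) = 8 (attained at k = 1)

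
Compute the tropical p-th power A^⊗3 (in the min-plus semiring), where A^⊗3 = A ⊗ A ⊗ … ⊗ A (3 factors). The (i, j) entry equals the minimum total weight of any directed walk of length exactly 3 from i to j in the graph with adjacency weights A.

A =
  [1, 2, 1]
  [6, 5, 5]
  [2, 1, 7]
A^⊗3 =
  [3, 3, 3]
  [8, 8, 8]
  [4, 4, 4]

Each entry (A^⊗3)_ij equals the minimum over all length-3 walks i = v_0 → v_1 → … → v_3 = j of Σ_t A[v_t][v_{t+1}]. For example, for (i, j) = (0, 2) we minimise over 9 possible intermediate vertex sequences; the minimum is 3, attained along the walk 0 → 0 → 0 → 2.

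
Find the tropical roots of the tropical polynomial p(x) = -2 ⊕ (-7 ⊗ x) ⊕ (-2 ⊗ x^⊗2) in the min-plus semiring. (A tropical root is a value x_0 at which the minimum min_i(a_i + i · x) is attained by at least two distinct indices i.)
Roots: {-5, 5}

Each tropical root is a break point of the lower envelope of the lines y = a_i + i · x (there are 3 lines, with slopes 0, 1, ..., 2). Only the lines that attain the minimum somewhere contribute to roots; other lines are dominated. Here the surviving (envelope) indices are i = 2, i = 1, i = 0.
Intersections between consecutive envelope lines give the roots: for adjacent envelope indices i < j the intersection is x = (a_i − a_j) / (j − i). Reading off the sorted break points: {-5, 5}.
Verification: at each break x_0, at least two indices attain the minimum of min_i(a_i + i · x_0).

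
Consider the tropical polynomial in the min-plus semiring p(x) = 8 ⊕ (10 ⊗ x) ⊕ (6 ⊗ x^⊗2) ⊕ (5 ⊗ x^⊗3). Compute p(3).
p(3) = 8

A tropical monomial a ⊗ x^⊗i evaluates to a + i · x. Evaluating each term at x = 3:
  Term 0 contributes 8 + 0 · 3 = 8
  Term 1 contributes 10 + 1 · 3 = 13
  Term 2 contributes 6 + 2 · 3 = 12
  Term 3 contributes 5 + 3 · 3 = 14
p(3) = ⊕ of these = min[8, 13, 12, 14] = 8.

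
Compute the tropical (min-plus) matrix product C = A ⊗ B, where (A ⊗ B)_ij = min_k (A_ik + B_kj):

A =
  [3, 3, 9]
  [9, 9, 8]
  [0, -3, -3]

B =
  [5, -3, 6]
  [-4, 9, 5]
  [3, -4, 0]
A ⊗ B =
  [-1, 0, 8]
  [5, 4, 8]
  [-7, -7, -3]

Apply the min-plus product entry-by-entry:
  C[0][0] = min over k of (A[0][0] + B[0][0] = 3 + 5 = 8, A[0][1] + B[1][0] = 3 + -4 = -1, A[0][2] + B[2][0] = 9 + 3 = 12) = -1 (attained at k = 1)
  C[0][1] = min over k of (A[0][0] + B[0][1] = 3 + -3 = 0, A[0][1] + B[1][1] = 3 + 9 = 12, A[0][2] + B[2][1] = 9 + -4 = 5) = 0 (attained at k = 0)
  C[0][2] = min over k of (A[0][0] + B[0][2] = 3 + 6 = 9, A[0][1] + B[1][2] = 3 + 5 = 8, A[0][2] + B[2][2] = 9 + 0 = 9) = 8 (attained at k = 1)
  C[1][0] = min over k of (A[1][0] + B[0][0] = 9 + 5 = 14, A[1][1] + B[1][0] = 9 + -4 = 5, A[1][2] + B[2][0] = 8 + 3 = 11) = 5 (attained at k = 1)
  C[1][1] = min over k of (A[1][0] + B[0][1] = 9 + -3 = 6, A[1][1] + B[1][1] = 9 + 9 = 18, A[1][2] + B[2][1] = 8 + -4 = 4) = 4 (attained at k = 2)
  C[1][2] = min over k of (A[1][0] + B[0][2] = 9 + 6 = 15, A[1][1] + B[1][2] = 9 + 5 = 14, A[1][2] + B[2][2] = 8 + 0 = 8) = 8 (attained at k = 2)
  C[2][0] = min over k of (A[2][0] + B[0][0] = 0 + 5 = 5, A[2][1] + B[1][0] = -3 + -4 = -7, A[2][2] + B[2][0] = -3 + 3 = 0) = -7 (attained at k = 1)
  C[2][1] = min over k of (A[2][0] + B[0][1] = 0 + -3 = -3, A[2][1] + B[1][1] = -3 + 9 = 6, A[2][2] + B[2][1] = -3 + -4 = -7) = -7 (attained at k = 2)
  C[2][2] = min over k of (A[2][0] + B[0][2] = 0 + 6 = 6, A[2][1] + B[1][2] = -3 + 5 = 2, A[2][2] + B[2][2] = -3 + 0 = -3) = -3 (attained at k = 2)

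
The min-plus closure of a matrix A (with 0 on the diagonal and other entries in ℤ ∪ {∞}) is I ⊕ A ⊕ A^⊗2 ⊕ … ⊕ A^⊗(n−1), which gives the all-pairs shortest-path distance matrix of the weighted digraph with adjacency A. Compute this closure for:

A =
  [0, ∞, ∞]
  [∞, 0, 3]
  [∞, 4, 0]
Closure =
  [0, ∞, ∞]
  [∞, 0, 3]
  [∞, 4, 0]

This is the Floyd-Warshall all-pairs shortest-path computation. For each intermediate vertex k = 0, 1, …, 2, update dist[i][j] ← min(dist[i][j], dist[i][k] + dist[k][j]). The final matrix gives, for each (i, j), the minimum total weight of any directed path from i to j (possibly empty when i = j).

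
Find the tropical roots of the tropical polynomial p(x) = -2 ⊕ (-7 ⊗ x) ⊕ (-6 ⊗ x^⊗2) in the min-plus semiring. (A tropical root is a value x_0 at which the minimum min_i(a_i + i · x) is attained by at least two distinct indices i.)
Roots: {-1, 5}

Each tropical root is a break point of the lower envelope of the lines y = a_i + i · x (there are 3 lines, with slopes 0, 1, ..., 2). Only the lines that attain the minimum somewhere contribute to roots; other lines are dominated. Here the surviving (envelope) indices are i = 2, i = 1, i = 0.
Intersections between consecutive envelope lines give the roots: for adjacent envelope indices i < j the intersection is x = (a_i − a_j) / (j − i). Reading off the sorted break points: {-1, 5}.
Verification: at each break x_0, at least two indices attain the minimum of min_i(a_i + i · x_0).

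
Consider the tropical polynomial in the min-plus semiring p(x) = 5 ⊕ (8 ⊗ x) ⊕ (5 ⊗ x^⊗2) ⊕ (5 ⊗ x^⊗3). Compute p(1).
p(1) = 5

A tropical monomial a ⊗ x^⊗i evaluates to a + i · x. Evaluating each term at x = 1:
  Term 0 contributes 5 + 0 · 1 = 5
  Term 1 contributes 8 + 1 · 1 = 9
  Term 2 contributes 5 + 2 · 1 = 7
  Term 3 contributes 5 + 3 · 1 = 8
p(1) = ⊕ of these = min[5, 9, 7, 8] = 5.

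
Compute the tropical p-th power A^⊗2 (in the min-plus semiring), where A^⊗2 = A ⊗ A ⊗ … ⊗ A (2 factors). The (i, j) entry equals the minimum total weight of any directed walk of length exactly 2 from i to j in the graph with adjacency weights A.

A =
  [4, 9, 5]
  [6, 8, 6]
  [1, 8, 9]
A^⊗2 =
  [6, 13, 9]
  [7, 14, 11]
  [5, 10, 6]

Each entry (A^⊗2)_ij equals the minimum over all length-2 walks i = v_0 → v_1 → … → v_2 = j of Σ_t A[v_t][v_{t+1}]. For example, for (i, j) = (0, 2) we minimise over 3 possible intermediate vertex sequences; the minimum is 9, attained along the walk 0 → 0 → 2.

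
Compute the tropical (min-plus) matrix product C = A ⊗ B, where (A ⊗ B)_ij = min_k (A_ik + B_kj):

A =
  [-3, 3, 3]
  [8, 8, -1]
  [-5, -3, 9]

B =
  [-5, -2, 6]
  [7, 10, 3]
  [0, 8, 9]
A ⊗ B =
  [-8, -5, 3]
  [-1, 6, 8]
  [-10, -7, 0]

Apply the min-plus product entry-by-entry:
  C[0][0] = min over k of (A[0][0] + B[0][0] = -3 + -5 = -8, A[0][1] + B[1][0] = 3 + 7 = 10, A[0][2] + B[2][0] = 3 + 0 = 3) = -8 (attained at k = 0)
  C[0][1] = min over k of (A[0][0] + B[0][1] = -3 + -2 = -5, A[0][1] + B[1][1] = 3 + 10 = 13, A[0][2] + B[2][1] = 3 + 8 = 11) = -5 (attained at k = 0)
  C[0][2] = min over k of (A[0][0] + B[0][2] = -3 + 6 = 3, A[0][1] + B[1][2] = 3 + 3 = 6, A[0][2] + B[2][2] = 3 + 9 = 12) = 3 (attained at k = 0)
  C[1][0] = min over k of (A[1][0] + B[0][0] = 8 + -5 = 3, A[1][1] + B[1][0] = 8 + 7 = 15, A[1][2] + B[2][0] = -1 + 0 = -1) = -1 (attained at k = 2)
  C[1][1] = min over k of (A[1][0] + B[0][1] = 8 + -2 = 6, A[1][1] + B[1][1] = 8 + 10 = 18, A[1][2] + B[2][1] = -1 + 8 = 7) = 6 (attained at k = 0)
  C[1][2] = min over k of (A[1][0] + B[0][2] = 8 + 6 = 14, A[1][1] + B[1][2] = 8 + 3 = 11, A[1][2] + B[2][2] = -1 + 9 = 8) = 8 (attained at k = 2)
  C[2][0] = min over k of (A[2][0] + B[0][0] = -5 + -5 = -10, A[2][1] + B[1][0] = -3 + 7 = 4, A[2][2] + B[2][0] = 9 + 0 = 9) = -10 (attained at k = 0)
  C[2][1] = min over k of (A[2][0] + B[0][1] = -5 + -2 = -7, A[2][1] + B[1][1] = -3 + 10 = 7, A[2][2] + B[2][1] = 9 + 8 = 17) = -7 (attained at k = 0)
  C[2][2] = min over k of (A[2][0] + B[0][2] = -5 + 6 = 1, A[2][1] + B[1][2] = -3 + 3 = 0, A[2][2] + B[2][2] = 9 + 9 = 18) = 0 (attained at k = 1)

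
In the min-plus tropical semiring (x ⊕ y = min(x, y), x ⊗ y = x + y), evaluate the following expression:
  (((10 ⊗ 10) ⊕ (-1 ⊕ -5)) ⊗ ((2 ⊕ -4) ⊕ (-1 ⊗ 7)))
(((10 ⊗ 10) ⊕ (-1 ⊕ -5)) ⊗ ((2 ⊕ -4) ⊕ (-1 ⊗ 7))) = -9

Expand innermost to outermost. Recall ⊕ takes the minimum of its arguments and ⊗ takes their sum. Working out the expression (((10 ⊗ 10) ⊕ (-1 ⊕ -5)) ⊗ ((2 ⊕ -4) ⊕ (-1 ⊗ 7))) gives -9.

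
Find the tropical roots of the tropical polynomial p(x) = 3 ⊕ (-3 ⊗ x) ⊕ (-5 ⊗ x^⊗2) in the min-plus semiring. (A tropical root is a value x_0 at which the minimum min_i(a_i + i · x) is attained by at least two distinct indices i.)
Roots: {2, 6}

Each tropical root is a break point of the lower envelope of the lines y = a_i + i · x (there are 3 lines, with slopes 0, 1, ..., 2). Only the lines that attain the minimum somewhere contribute to roots; other lines are dominated. Here the surviving (envelope) indices are i = 2, i = 1, i = 0.
Intersections between consecutive envelope lines give the roots: for adjacent envelope indices i < j the intersection is x = (a_i − a_j) / (j − i). Reading off the sorted break points: {2, 6}.
Verification: at each break x_0, at least two indices attain the minimum of min_i(a_i + i · x_0).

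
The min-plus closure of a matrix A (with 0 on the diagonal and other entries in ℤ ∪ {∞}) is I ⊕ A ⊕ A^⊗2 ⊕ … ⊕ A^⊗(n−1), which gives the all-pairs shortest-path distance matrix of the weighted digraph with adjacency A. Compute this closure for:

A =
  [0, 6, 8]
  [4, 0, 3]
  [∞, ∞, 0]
Closure =
  [0, 6, 8]
  [4, 0, 3]
  [∞, ∞, 0]

This is the Floyd-Warshall all-pairs shortest-path computation. For each intermediate vertex k = 0, 1, …, 2, update dist[i][j] ← min(dist[i][j], dist[i][k] + dist[k][j]). The final matrix gives, for each (i, j), the minimum total weight of any directed path from i to j (possibly empty when i = j).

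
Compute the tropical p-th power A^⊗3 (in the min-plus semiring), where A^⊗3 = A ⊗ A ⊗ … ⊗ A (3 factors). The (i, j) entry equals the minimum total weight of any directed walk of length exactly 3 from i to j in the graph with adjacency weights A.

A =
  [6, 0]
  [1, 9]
A^⊗3 =
  [7, 1]
  [2, 7]

Each entry (A^⊗3)_ij equals the minimum over all length-3 walks i = v_0 → v_1 → … → v_3 = j of Σ_t A[v_t][v_{t+1}]. For example, for (i, j) = (0, 1) we minimise over 4 possible intermediate vertex sequences; the minimum is 1, attained along the walk 0 → 1 → 0 → 1.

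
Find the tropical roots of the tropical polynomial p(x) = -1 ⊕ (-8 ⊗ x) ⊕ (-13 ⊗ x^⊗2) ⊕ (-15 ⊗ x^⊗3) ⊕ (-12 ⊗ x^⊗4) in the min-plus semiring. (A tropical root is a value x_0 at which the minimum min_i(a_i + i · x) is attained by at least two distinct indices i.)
Roots: {-3, 2, 5, 7}

Each tropical root is a break point of the lower envelope of the lines y = a_i + i · x (there are 5 lines, with slopes 0, 1, ..., 4). Only the lines that attain the minimum somewhere contribute to roots; other lines are dominated. Here the surviving (envelope) indices are i = 4, i = 3, i = 2, i = 1, i = 0.
Intersections between consecutive envelope lines give the roots: for adjacent envelope indices i < j the intersection is x = (a_i − a_j) / (j − i). Reading off the sorted break points: {-3, 2, 5, 7}.
Verification: at each break x_0, at least two indices attain the minimum of min_i(a_i + i · x_0).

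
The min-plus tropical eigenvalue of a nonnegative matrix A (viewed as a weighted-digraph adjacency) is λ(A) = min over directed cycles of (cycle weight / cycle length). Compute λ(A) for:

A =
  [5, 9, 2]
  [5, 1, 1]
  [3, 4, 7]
λ(A) = 1

Enumerate directed cycles and compute their means (weight / length). Sample:
  cycle 0 → 0: weight = 5, length = 1, mean = 5/1 ≈ 5.000
  cycle 1 → 1: weight = 1, length = 1, mean = 1/1 ≈ 1.000
  cycle 2 → 2: weight = 7, length = 1, mean = 7/1 ≈ 7.000
  cycle 0 → 1 → 0: weight = 14, length = 2, mean = 14/2 ≈ 7.000
  cycle 0 → 2 → 0: weight = 5, length = 2, mean = 5/2 ≈ 2.500
  cycle 1 → 0 → 1: weight = 14, length = 2, mean = 14/2 ≈ 7.000
Minimum mean = 1.000, attained e.g. along the cycle 1 → 1 with weight 1 and length 1. So λ(A) = 1/1 = 1.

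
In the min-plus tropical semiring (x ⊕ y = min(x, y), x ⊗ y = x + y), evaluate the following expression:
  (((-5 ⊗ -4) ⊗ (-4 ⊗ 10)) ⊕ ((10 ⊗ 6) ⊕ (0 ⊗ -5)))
(((-5 ⊗ -4) ⊗ (-4 ⊗ 10)) ⊕ ((10 ⊗ 6) ⊕ (0 ⊗ -5))) = -5

Expand innermost to outermost. Recall ⊕ takes the minimum of its arguments and ⊗ takes their sum. Working out the expression (((-5 ⊗ -4) ⊗ (-4 ⊗ 10)) ⊕ ((10 ⊗ 6) ⊕ (0 ⊗ -5))) gives -5.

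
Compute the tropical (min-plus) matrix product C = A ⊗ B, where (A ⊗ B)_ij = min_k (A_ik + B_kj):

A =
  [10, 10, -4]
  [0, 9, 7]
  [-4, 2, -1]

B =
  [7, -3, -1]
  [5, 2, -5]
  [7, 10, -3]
A ⊗ B =
  [3, 6, -7]
  [7, -3, -1]
  [3, -7, -5]

Apply the min-plus product entry-by-entry:
  C[0][0] = min over k of (A[0][0] + B[0][0] = 10 + 7 = 17, A[0][1] + B[1][0] = 10 + 5 = 15, A[0][2] + B[2][0] = -4 + 7 = 3) = 3 (attained at k = 2)
  C[0][1] = min over k of (A[0][0] + B[0][1] = 10 + -3 = 7, A[0][1] + B[1][1] = 10 + 2 = 12, A[0][2] + B[2][1] = -4 + 10 = 6) = 6 (attained at k = 2)
  C[0][2] = min over k of (A[0][0] + B[0][2] = 10 + -1 = 9, A[0][1] + B[1][2] = 10 + -5 = 5, A[0][2] + B[2][2] = -4 + -3 = -7) = -7 (attained at k = 2)
  C[1][0] = min over k of (A[1][0] + B[0][0] = 0 + 7 = 7, A[1][1] + B[1][0] = 9 + 5 = 14, A[1][2] + B[2][0] = 7 + 7 = 14) = 7 (attained at k = 0)
  C[1][1] = min over k of (A[1][0] + B[0][1] = 0 + -3 = -3, A[1][1] + B[1][1] = 9 + 2 = 11, A[1][2] + B[2][1] = 7 + 10 = 17) = -3 (attained at k = 0)
  C[1][2] = min over k of (A[1][0] + B[0][2] = 0 + -1 = -1, A[1][1] + B[1][2] = 9 + -5 = 4, A[1][2] + B[2][2] = 7 + -3 = 4) = -1 (attained at k = 0)
  C[2][0] = min over k of (A[2][0] + B[0][0] = -4 + 7 = 3, A[2][1] + B[1][0] = 2 + 5 = 7, A[2][2] + B[2][0] = -1 + 7 = 6) = 3 (attained at k = 0)
  C[2][1] = min over k of (A[2][0] + B[0][1] = -4 + -3 = -7, A[2][1] + B[1][1] = 2 + 2 = 4, A[2][2] + B[2][1] = -1 + 10 = 9) = -7 (attained at k = 0)
  C[2][2] = min over k of (A[2][0] + B[0][2] = -4 + -1 = -5, A[2][1] + B[1][2] = 2 + -5 = -3, A[2][2] + B[2][2] = -1 + -3 = -4) = -5 (attained at k = 0)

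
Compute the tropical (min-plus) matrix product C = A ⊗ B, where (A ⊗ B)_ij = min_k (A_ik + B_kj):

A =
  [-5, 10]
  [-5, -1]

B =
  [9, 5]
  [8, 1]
A ⊗ B =
  [4, 0]
  [4, 0]

Apply the min-plus product entry-by-entry:
  C[0][0] = min over k of (A[0][0] + B[0][0] = -5 + 9 = 4, A[0][1] + B[1][0] = 10 + 8 = 18) = 4 (attained at k = 0)
  C[0][1] = min over k of (A[0][0] + B[0][1] = -5 + 5 = 0, A[0][1] + B[1][1] = 10 + 1 = 11) = 0 (attained at k = 0)
  C[1][0] = min over k of (A[1][0] + B[0][0] = -5 + 9 = 4, A[1][1] + B[1][0] = -1 + 8 = 7) = 4 (attained at k = 0)
  C[1][1] = min over k of (A[1][0] + B[0][1] = -5 + 5 = 0, A[1][1] + B[1][1] = -1 + 1 = 0) = 0 (attained at k = 0)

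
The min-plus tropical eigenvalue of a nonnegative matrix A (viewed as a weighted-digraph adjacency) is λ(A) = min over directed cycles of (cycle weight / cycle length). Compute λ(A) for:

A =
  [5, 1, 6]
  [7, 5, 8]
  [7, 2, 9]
λ(A) = 4

Enumerate directed cycles and compute their means (weight / length). Sample:
  cycle 0 → 0: weight = 5, length = 1, mean = 5/1 ≈ 5.000
  cycle 1 → 1: weight = 5, length = 1, mean = 5/1 ≈ 5.000
  cycle 2 → 2: weight = 9, length = 1, mean = 9/1 ≈ 9.000
  cycle 0 → 1 → 0: weight = 8, length = 2, mean = 8/2 ≈ 4.000
  cycle 0 → 2 → 0: weight = 13, length = 2, mean = 13/2 ≈ 6.500
  cycle 1 → 0 → 1: weight = 8, length = 2, mean = 8/2 ≈ 4.000
Minimum mean = 4.000, attained e.g. along the cycle 0 → 1 → 0 with weight 8 and length 2. So λ(A) = 8/2 = 4.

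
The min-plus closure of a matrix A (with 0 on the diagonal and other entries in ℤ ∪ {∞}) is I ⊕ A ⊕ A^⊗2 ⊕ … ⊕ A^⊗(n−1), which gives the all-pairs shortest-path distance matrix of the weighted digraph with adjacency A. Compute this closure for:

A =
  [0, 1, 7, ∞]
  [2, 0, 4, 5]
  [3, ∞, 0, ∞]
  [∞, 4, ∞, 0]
Closure =
  [0, 1, 5, 6]
  [2, 0, 4, 5]
  [3, 4, 0, 9]
  [6, 4, 8, 0]

This is the Floyd-Warshall all-pairs shortest-path computation. For each intermediate vertex k = 0, 1, …, 3, update dist[i][j] ← min(dist[i][j], dist[i][k] + dist[k][j]). The final matrix gives, for each (i, j), the minimum total weight of any directed path from i to j (possibly empty when i = j).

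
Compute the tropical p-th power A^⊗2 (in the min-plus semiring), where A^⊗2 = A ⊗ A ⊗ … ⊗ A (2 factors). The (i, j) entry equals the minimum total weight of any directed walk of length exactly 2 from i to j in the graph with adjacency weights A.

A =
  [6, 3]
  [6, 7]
A^⊗2 =
  [9, 9]
  [12, 9]

Each entry (A^⊗2)_ij equals the minimum over all length-2 walks i = v_0 → v_1 → … → v_2 = j of Σ_t A[v_t][v_{t+1}]. For example, for (i, j) = (0, 1) we minimise over 2 possible intermediate vertex sequences; the minimum is 9, attained along the walk 0 → 0 → 1.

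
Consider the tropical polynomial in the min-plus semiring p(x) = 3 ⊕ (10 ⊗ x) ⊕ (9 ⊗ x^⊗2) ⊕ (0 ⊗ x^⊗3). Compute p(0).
p(0) = 0

A tropical monomial a ⊗ x^⊗i evaluates to a + i · x. Evaluating each term at x = 0:
  Term 0 contributes 3 + 0 · 0 = 3
  Term 1 contributes 10 + 1 · 0 = 10
  Term 2 contributes 9 + 2 · 0 = 9
  Term 3 contributes 0 + 3 · 0 = 0
p(0) = ⊕ of these = min[3, 10, 9, 0] = 0.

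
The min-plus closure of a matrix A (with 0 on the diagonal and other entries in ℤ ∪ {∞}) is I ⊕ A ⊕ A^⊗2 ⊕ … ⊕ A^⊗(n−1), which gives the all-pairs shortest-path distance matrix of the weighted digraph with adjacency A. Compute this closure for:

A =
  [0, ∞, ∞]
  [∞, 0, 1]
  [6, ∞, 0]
Closure =
  [0, ∞, ∞]
  [7, 0, 1]
  [6, ∞, 0]

This is the Floyd-Warshall all-pairs shortest-path computation. For each intermediate vertex k = 0, 1, …, 2, update dist[i][j] ← min(dist[i][j], dist[i][k] + dist[k][j]). The final matrix gives, for each (i, j), the minimum total weight of any directed path from i to j (possibly empty when i = j).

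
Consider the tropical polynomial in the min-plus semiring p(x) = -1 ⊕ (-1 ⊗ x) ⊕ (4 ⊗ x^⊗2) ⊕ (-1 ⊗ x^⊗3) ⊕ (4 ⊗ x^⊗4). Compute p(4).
p(4) = -1

A tropical monomial a ⊗ x^⊗i evaluates to a + i · x. Evaluating each term at x = 4:
  Term 0 contributes -1 + 0 · 4 = -1
  Term 1 contributes -1 + 1 · 4 = 3
  Term 2 contributes 4 + 2 · 4 = 12
  Term 3 contributes -1 + 3 · 4 = 11
  Term 4 contributes 4 + 4 · 4 = 20
p(4) = ⊕ of these = min[-1, 3, 12, 11, 20] = -1.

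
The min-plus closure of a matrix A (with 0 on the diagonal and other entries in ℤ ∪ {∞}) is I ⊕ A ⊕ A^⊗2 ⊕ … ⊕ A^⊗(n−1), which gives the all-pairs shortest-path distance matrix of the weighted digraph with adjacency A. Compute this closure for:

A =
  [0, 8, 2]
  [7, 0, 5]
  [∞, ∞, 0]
Closure =
  [0, 8, 2]
  [7, 0, 5]
  [∞, ∞, 0]

This is the Floyd-Warshall all-pairs shortest-path computation. For each intermediate vertex k = 0, 1, …, 2, update dist[i][j] ← min(dist[i][j], dist[i][k] + dist[k][j]). The final matrix gives, for each (i, j), the minimum total weight of any directed path from i to j (possibly empty when i = j).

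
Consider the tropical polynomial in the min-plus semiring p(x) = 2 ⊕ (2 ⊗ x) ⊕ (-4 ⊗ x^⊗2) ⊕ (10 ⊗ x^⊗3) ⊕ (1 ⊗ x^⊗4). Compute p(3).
p(3) = 2

A tropical monomial a ⊗ x^⊗i evaluates to a + i · x. Evaluating each term at x = 3:
  Term 0 contributes 2 + 0 · 3 = 2
  Term 1 contributes 2 + 1 · 3 = 5
  Term 2 contributes -4 + 2 · 3 = 2
  Term 3 contributes 10 + 3 · 3 = 19
  Term 4 contributes 1 + 4 · 3 = 13
p(3) = ⊕ of these = min[2, 5, 2, 19, 13] = 2.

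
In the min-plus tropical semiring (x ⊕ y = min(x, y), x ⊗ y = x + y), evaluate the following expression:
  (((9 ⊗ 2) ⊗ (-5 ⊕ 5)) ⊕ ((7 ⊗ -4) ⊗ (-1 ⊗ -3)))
(((9 ⊗ 2) ⊗ (-5 ⊕ 5)) ⊕ ((7 ⊗ -4) ⊗ (-1 ⊗ -3))) = -1

Expand innermost to outermost. Recall ⊕ takes the minimum of its arguments and ⊗ takes their sum. Working out the expression (((9 ⊗ 2) ⊗ (-5 ⊕ 5)) ⊕ ((7 ⊗ -4) ⊗ (-1 ⊗ -3))) gives -1.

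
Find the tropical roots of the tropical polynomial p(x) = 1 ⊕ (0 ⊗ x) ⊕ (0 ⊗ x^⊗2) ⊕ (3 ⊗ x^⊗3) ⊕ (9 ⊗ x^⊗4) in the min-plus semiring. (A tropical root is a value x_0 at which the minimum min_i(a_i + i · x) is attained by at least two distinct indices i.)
Roots: {-6, -3, 0, 1}

Each tropical root is a break point of the lower envelope of the lines y = a_i + i · x (there are 5 lines, with slopes 0, 1, ..., 4). Only the lines that attain the minimum somewhere contribute to roots; other lines are dominated. Here the surviving (envelope) indices are i = 4, i = 3, i = 2, i = 1, i = 0.
Intersections between consecutive envelope lines give the roots: for adjacent envelope indices i < j the intersection is x = (a_i − a_j) / (j − i). Reading off the sorted break points: {-6, -3, 0, 1}.
Verification: at each break x_0, at least two indices attain the minimum of min_i(a_i + i · x_0).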